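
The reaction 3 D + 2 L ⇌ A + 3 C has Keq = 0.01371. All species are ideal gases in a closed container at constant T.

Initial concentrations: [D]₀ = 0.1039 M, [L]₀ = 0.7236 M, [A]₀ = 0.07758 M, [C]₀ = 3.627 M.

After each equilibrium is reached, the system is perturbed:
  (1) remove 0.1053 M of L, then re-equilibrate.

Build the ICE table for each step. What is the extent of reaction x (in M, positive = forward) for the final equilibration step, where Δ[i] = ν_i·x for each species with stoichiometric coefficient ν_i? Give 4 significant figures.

Q₀ = 6303 vs Keq = 0.01371 ⇒ Q>K, reverse
Step 1:
                    D           L           A           C
  Initial      0.1039      0.7236     0.07758       3.627
  Change       0.2327      0.1551    -0.07757     -0.2327
  Equil        0.3366      0.8787  1.0325e-05       3.394
  solve Keq expr → x = -0.07757; check Q = 0.01371
Then remove 0.1053 M of L.
Step 2:
                    D           L           A           C
  Initial      0.3366      0.7734  1.0325e-05       3.394
  Change   6.9768e-06  4.6512e-06 -2.3256e-06 -6.9768e-06
  Equil        0.3366      0.7734  7.9994e-06       3.394
  solve Keq expr → x = -2.3256e-06; check Q = 0.01371

x = -2.3256e-06 M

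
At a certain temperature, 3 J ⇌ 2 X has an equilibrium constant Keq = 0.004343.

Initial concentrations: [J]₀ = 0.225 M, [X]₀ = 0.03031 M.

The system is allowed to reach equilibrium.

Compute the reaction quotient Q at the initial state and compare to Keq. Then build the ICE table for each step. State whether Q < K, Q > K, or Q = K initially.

Q₀ = 0.08065 vs Keq = 0.004343 ⇒ Q>K, reverse
Step 1:
                  J         X
  Initial     0.225   0.03031
  Change    0.03254   -0.0217
  Equil      0.2575  0.008613
  solve Keq expr → x = -0.01085; check Q = 0.004343

Q₀ = 0.08065; Q > K (proceeds reverse)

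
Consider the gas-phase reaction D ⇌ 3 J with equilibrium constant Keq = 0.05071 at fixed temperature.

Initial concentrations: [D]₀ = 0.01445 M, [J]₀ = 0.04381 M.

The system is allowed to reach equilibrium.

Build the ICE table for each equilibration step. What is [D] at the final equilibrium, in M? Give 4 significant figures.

Q₀ = 0.005819 vs Keq = 0.05071 ⇒ Q<K, forward
Step 1:
                    D           J
  init        0.01445     0.04381
  Δ         -0.008165      0.0245
  eq         0.006285     0.06831
  solve Keq expr → x = 0.008165; check Q = 0.05071

[D]_eq = 0.006285 M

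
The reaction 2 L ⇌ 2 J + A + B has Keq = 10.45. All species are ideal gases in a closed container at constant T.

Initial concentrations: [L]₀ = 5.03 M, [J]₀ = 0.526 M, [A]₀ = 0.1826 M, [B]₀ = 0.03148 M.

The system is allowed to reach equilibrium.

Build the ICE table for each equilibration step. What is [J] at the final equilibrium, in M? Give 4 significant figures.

[J]_eq = 3.661 M

Q₀ = 6.2860e-05 vs Keq = 10.45 ⇒ Q<K, forward
Step 1:
                    L           J           A           B
  Initial        5.03       0.526      0.1826     0.03148
  Change       -3.135       3.135       1.568       1.568
  Equil         1.895       3.661        1.75       1.599
  solve Keq expr → x = 1.568; check Q = 10.45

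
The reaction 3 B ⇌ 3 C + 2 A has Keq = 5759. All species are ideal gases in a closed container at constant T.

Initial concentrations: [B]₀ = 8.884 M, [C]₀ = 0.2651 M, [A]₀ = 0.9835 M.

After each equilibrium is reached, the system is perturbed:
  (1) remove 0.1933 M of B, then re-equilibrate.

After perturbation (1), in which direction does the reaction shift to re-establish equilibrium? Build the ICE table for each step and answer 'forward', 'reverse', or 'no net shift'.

Direction: reverse

Q₀ = 2.5701e-05 vs Keq = 5759 ⇒ Q<K, forward
Step 1:
                  B         C         A
  I           8.884    0.2651    0.9835
  C          -7.466     7.466     4.977
  E           1.418     7.731     5.961
  solve Keq expr → x = 2.489; check Q = 5759
Then remove 0.1933 M of B.
Step 2:
                  B         C         A
  I           1.225     7.731     5.961
  C          0.1502   -0.1502   -0.1001
  E           1.375     7.581     5.861
  solve Keq expr → x = -0.05005; check Q = 5759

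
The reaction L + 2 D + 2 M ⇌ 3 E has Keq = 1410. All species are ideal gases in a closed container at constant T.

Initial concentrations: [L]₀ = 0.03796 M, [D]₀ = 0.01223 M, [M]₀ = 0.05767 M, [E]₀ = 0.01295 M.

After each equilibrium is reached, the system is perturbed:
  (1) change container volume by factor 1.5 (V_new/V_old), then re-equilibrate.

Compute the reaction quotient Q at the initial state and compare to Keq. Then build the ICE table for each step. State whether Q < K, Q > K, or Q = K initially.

Q₀ = 115 vs Keq = 1410 ⇒ Q<K, forward
Step 1:
                   L          D          M          E
  init       0.03796    0.01223    0.05767    0.01295
  Δ        -0.002349  -0.004697  -0.004697   0.007046
  eq         0.03561   0.007533    0.05297       0.02
  solve Keq expr → x = 0.002349; check Q = 1410
Then change container volume by factor 1.5 (V_new/V_old).
Step 2:
                   L          D          M          E
  init       0.02374   0.005022    0.03532    0.01333
  Δ       5.0820e-04   0.001016   0.001016  -0.001525
  eq         0.02425   0.006038    0.03633    0.01181
  solve Keq expr → x = -5.0820e-04; check Q = 1410

Q₀ = 115; Q < K (proceeds forward)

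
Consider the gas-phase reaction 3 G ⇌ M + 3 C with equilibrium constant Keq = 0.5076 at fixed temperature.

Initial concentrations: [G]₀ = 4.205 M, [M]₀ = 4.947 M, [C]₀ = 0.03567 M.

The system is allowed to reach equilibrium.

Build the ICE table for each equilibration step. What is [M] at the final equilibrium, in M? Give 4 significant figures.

Q₀ = 3.0196e-06 vs Keq = 0.5076 ⇒ Q<K, forward
Step 1:
                  G         M         C
  init        4.205     4.947   0.03567
  Δ          -1.291    0.4304     1.291
  eq          2.914     5.377     1.327
  solve Keq expr → x = 0.4304; check Q = 0.5076

[M]_eq = 5.377 M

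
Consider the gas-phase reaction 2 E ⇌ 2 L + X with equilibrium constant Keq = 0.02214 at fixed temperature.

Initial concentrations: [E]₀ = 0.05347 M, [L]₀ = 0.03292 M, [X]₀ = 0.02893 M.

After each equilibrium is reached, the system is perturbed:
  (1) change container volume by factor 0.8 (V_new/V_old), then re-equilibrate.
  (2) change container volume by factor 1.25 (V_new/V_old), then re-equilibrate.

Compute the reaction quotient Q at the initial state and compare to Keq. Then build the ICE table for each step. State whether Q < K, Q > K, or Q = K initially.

Q₀ = 0.01097; Q < K (proceeds forward)

Q₀ = 0.01097 vs Keq = 0.02214 ⇒ Q<K, forward
Step 1:
                    E           L           X
  Initial     0.05347     0.03292     0.02893
  Change    -0.006284    0.006284    0.003142
  Equil       0.04719      0.0392     0.03207
  solve Keq expr → x = 0.003142; check Q = 0.02214
Then change container volume by factor 0.8 (V_new/V_old).
Step 2:
                    E           L           X
  Initial     0.05898     0.04901     0.04009
  Change     0.002542   -0.002542   -0.001271
  Equil       0.06152     0.04646     0.03882
  solve Keq expr → x = -0.001271; check Q = 0.02214
Then change container volume by factor 1.25 (V_new/V_old).
Step 3:
                    E           L           X
  Initial     0.04922     0.03717     0.03106
  Change    -0.002034    0.002034    0.001017
  Equil       0.04719      0.0392     0.03207
  solve Keq expr → x = 0.001017; check Q = 0.02214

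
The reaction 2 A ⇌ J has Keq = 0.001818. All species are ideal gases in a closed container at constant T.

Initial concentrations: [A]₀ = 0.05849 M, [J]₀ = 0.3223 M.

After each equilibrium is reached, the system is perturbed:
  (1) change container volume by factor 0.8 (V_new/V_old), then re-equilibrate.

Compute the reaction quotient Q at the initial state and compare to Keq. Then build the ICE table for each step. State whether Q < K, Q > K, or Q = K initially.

Q₀ = 94.21 vs Keq = 0.001818 ⇒ Q>K, reverse
Step 1:
                  A         J
  I         0.05849    0.3223
  C          0.6428   -0.3214
  E          0.7013 8.9414e-04
  solve Keq expr → x = -0.3214; check Q = 0.001818
Then change container volume by factor 0.8 (V_new/V_old).
Step 2:
                  A         J
  I          0.8766  0.001118
  C       -5.5530e-04 2.7765e-04
  E          0.8761  0.001395
  solve Keq expr → x = 2.7765e-04; check Q = 0.001818

Q₀ = 94.21; Q > K (proceeds reverse)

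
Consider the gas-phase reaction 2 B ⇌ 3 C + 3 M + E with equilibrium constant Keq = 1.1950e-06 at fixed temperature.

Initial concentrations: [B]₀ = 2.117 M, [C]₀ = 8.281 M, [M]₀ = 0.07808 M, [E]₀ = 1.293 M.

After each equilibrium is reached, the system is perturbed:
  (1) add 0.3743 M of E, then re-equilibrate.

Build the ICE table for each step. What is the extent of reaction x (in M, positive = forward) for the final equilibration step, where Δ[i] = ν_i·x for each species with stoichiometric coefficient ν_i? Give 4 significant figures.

x = -5.5089e-05 M

Q₀ = 0.07799 vs Keq = 1.1950e-06 ⇒ Q>K, reverse
Step 1:
                   B          C          M          E
  init         2.117      8.281    0.07808      1.293
  Δ          0.05072   -0.07608   -0.07608   -0.02536
  eq           2.168      8.205   0.002002      1.268
  solve Keq expr → x = -0.02536; check Q = 1.1950e-06
Then add 0.3743 M of E.
Step 2:
                   B          C          M          E
  init         2.168      8.205   0.002002      1.642
  Δ       1.1018e-04 -1.6527e-04 -1.6527e-04 -5.5089e-05
  eq           2.168      8.205   0.001836      1.642
  solve Keq expr → x = -5.5089e-05; check Q = 1.1950e-06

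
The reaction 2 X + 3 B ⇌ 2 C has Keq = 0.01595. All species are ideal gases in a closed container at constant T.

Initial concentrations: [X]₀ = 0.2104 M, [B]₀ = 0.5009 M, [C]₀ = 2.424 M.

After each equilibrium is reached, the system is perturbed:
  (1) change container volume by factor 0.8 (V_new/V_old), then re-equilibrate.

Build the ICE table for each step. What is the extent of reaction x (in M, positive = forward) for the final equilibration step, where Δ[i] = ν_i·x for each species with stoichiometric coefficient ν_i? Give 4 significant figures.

x = 0.08485 M

Q₀ = 1056 vs Keq = 0.01595 ⇒ Q>K, reverse
Step 1:
                   X          B          C
  I           0.2104     0.5009      2.424
  C            1.474      2.211     -1.474
  E            1.684      2.712       0.95
  solve Keq expr → x = -0.737; check Q = 0.01595
Then change container volume by factor 0.8 (V_new/V_old).
Step 2:
                   X          B          C
  I            2.105       3.39      1.188
  C          -0.1697    -0.2546     0.1697
  E            1.936      3.135      1.357
  solve Keq expr → x = 0.08485; check Q = 0.01595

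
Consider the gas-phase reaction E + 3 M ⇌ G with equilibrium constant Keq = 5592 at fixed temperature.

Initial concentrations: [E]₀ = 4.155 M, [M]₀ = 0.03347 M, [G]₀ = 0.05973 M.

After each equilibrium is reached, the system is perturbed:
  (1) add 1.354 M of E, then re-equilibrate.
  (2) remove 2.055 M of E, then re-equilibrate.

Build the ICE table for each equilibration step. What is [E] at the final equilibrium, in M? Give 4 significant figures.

[E]_eq = 3.448 M

Q₀ = 383.4 vs Keq = 5592 ⇒ Q<K, forward
Step 1:
                    E           M           G
  I             4.155     0.03347     0.05973
  C          -0.00643    -0.01929     0.00643
  E             4.149     0.01418     0.06616
  solve Keq expr → x = 0.00643; check Q = 5592
Then add 1.354 M of E.
Step 2:
                    E           M           G
  I             5.503     0.01418     0.06616
  C       -4.1564e-04   -0.001247  4.1564e-04
  E             5.502     0.01293     0.06658
  solve Keq expr → x = 4.1564e-04; check Q = 5592
Then remove 2.055 M of E.
Step 3:
                    E           M           G
  I             3.447     0.01293     0.06658
  C        7.0889e-04    0.002127 -7.0889e-04
  E             3.448     0.01506     0.06587
  solve Keq expr → x = -7.0889e-04; check Q = 5592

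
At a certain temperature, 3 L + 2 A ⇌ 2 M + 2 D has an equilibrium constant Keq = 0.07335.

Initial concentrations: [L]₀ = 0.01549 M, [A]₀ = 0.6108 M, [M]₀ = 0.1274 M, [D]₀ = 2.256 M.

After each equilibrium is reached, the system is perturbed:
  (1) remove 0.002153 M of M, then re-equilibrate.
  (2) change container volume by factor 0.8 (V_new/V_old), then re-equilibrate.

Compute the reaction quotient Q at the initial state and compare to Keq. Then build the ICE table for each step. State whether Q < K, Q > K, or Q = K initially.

Q₀ = 5.9575e+04 vs Keq = 0.07335 ⇒ Q>K, reverse
Step 1:
                  L         A         M         D
  Initial   0.01549    0.6108    0.1274     2.256
  Change     0.1792    0.1194   -0.1194   -0.1194
  Equil      0.1947    0.7302   0.00795     2.137
  solve Keq expr → x = -0.05972; check Q = 0.07335
Then remove 0.002153 M of M.
Step 2:
                  L         A         M         D
  Initial    0.1947    0.7302  0.005797     2.137
  Change   -0.00292 -0.001947  0.001947  0.001947
  Equil      0.1917    0.7283  0.007744     2.138
  solve Keq expr → x = 9.7349e-04; check Q = 0.07335
Then change container volume by factor 0.8 (V_new/V_old).
Step 3:
                  L         A         M         D
  Initial    0.2397    0.9104   0.00968     2.673
  Change  -0.001534 -0.001023  0.001023  0.001023
  Equil      0.2381    0.9094    0.0107     2.674
  solve Keq expr → x = 5.1137e-04; check Q = 0.07335

Q₀ = 5.9575e+04; Q > K (proceeds reverse)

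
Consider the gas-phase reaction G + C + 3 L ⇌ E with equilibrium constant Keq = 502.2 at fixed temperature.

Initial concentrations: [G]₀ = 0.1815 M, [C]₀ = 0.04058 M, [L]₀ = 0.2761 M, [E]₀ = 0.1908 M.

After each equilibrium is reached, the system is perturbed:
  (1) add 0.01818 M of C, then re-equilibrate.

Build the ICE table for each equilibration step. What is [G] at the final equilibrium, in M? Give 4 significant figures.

Q₀ = 1231 vs Keq = 502.2 ⇒ Q>K, reverse
Step 1:
                    G           C           L           E
  I            0.1815     0.04058      0.2761      0.1908
  C           0.01443     0.01443      0.0433    -0.01443
  E            0.1959     0.05501      0.3194      0.1764
  solve Keq expr → x = -0.01443; check Q = 502.2
Then add 0.01818 M of C.
Step 2:
                    G           C           L           E
  I            0.1959     0.07319      0.3194      0.1764
  C         -0.005303   -0.005303    -0.01591    0.005303
  E            0.1906     0.06789      0.3035      0.1817
  solve Keq expr → x = 0.005303; check Q = 502.2

[G]_eq = 0.1906 M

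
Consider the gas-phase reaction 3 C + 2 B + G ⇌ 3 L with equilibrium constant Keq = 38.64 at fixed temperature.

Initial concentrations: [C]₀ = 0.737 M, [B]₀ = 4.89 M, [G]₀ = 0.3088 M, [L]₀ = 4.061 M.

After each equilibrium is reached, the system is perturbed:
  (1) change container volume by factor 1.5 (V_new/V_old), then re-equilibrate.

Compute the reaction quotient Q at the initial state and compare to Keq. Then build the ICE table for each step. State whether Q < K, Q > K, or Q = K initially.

Q₀ = 22.66; Q < K (proceeds forward)

Q₀ = 22.66 vs Keq = 38.64 ⇒ Q<K, forward
Step 1:
                    C           B           G           L
  I             0.737        4.89      0.3088       4.061
  C          -0.08271    -0.05514    -0.02757     0.08271
  E            0.6543       4.835      0.2812       4.144
  solve Keq expr → x = 0.02757; check Q = 38.64
Then change container volume by factor 1.5 (V_new/V_old).
Step 2:
                    C           B           G           L
  I            0.4362       3.223      0.1875       2.762
  C            0.1334     0.08894     0.04447     -0.1334
  E            0.5696       3.312       0.232       2.629
  solve Keq expr → x = -0.04447; check Q = 38.64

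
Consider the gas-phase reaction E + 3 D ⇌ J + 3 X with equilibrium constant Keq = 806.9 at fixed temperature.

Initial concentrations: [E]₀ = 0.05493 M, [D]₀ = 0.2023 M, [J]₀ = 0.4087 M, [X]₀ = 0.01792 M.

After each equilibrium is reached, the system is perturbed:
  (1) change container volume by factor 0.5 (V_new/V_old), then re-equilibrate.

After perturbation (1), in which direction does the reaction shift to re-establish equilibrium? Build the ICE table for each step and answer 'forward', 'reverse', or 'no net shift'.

Direction: no net shift

Q₀ = 0.005172 vs Keq = 806.9 ⇒ Q<K, forward
Step 1:
                   E          D          J          X
  I          0.05493     0.2023     0.4087    0.01792
  C         -0.04634     -0.139    0.04634      0.139
  E         0.008595    0.06329      0.455     0.1569
  solve Keq expr → x = 0.04634; check Q = 806.9
Then change container volume by factor 0.5 (V_new/V_old).
Step 2:
                   E          D          J          X
  I          0.01719     0.1266     0.9101     0.3139
  C                0          0          0          0
  E          0.01719     0.1266     0.9101     0.3139
  solve Keq expr → x = 0; check Q = 806.9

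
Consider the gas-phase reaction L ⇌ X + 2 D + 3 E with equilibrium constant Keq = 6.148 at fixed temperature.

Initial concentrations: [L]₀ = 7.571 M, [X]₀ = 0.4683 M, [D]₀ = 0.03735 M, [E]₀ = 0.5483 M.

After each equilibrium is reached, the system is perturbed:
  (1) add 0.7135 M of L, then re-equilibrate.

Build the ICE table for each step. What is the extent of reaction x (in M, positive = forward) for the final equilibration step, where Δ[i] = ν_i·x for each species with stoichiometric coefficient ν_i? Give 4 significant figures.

x = 0.01374 M

Q₀ = 1.4224e-05 vs Keq = 6.148 ⇒ Q<K, forward
Step 1:
                  L         X         D         E
  I           7.571    0.4683   0.03735    0.5483
  C         -0.6918    0.6918     1.384     2.075
  E           6.879      1.16     1.421     2.624
  solve Keq expr → x = 0.6918; check Q = 6.148
Then add 0.7135 M of L.
Step 2:
                  L         X         D         E
  I           7.593      1.16     1.421     2.624
  C        -0.01374   0.01374   0.02749   0.04123
  E           7.579     1.174     1.448     2.665
  solve Keq expr → x = 0.01374; check Q = 6.148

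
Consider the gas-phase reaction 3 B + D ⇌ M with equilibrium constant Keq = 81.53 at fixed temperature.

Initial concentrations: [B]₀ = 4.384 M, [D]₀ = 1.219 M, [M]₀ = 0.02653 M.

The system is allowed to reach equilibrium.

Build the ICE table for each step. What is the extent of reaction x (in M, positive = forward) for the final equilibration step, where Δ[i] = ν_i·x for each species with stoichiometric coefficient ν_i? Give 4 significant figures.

x = 1.191 M

Q₀ = 2.5830e-04 vs Keq = 81.53 ⇒ Q<K, forward
Step 1:
                  B         D         M
  I           4.384     1.219   0.02653
  C          -3.573    -1.191     1.191
  E           0.811     0.028     1.218
  solve Keq expr → x = 1.191; check Q = 81.53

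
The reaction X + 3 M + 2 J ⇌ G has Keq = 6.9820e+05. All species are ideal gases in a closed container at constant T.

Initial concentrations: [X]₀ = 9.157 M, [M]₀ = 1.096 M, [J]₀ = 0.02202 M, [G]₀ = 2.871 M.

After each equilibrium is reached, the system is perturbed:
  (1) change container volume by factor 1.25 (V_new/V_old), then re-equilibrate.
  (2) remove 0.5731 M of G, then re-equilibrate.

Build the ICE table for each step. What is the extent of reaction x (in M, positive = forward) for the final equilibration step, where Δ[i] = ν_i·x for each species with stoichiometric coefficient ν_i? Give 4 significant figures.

x = 5.6791e-05 M

Q₀ = 491.1 vs Keq = 6.9820e+05 ⇒ Q<K, forward
Step 1:
                   X          M          J          G
  Initial      9.157      1.096    0.02202      2.871
  Change     -0.0107   -0.03211   -0.02141     0.0107
  Equil        9.146      1.064 6.1216e-04      2.882
  solve Keq expr → x = 0.0107; check Q = 6.9820e+05
Then change container volume by factor 1.25 (V_new/V_old).
Step 2:
                   X          M          J          G
  Initial      7.317     0.8511 4.8973e-04      2.305
  Change  1.8246e-04 5.4739e-04 3.6493e-04 -1.8246e-04
  Equil        7.317     0.8517 8.5466e-04      2.305
  solve Keq expr → x = -1.8246e-04; check Q = 6.9820e+05
Then remove 0.5731 M of G.
Step 3:
                   X          M          J          G
  Initial      7.317     0.8517 8.5466e-04      1.732
  Change  -5.6791e-05 -1.7037e-04 -1.1358e-04 5.6791e-05
  Equil        7.317     0.8515 7.4108e-04      1.732
  solve Keq expr → x = 5.6791e-05; check Q = 6.9820e+05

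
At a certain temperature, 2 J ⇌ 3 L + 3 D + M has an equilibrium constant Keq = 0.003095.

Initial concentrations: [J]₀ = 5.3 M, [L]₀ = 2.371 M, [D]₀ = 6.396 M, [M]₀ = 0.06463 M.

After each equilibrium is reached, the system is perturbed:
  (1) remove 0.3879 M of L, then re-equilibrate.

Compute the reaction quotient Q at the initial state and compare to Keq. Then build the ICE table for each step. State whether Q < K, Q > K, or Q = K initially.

Q₀ = 8.024 vs Keq = 0.003095 ⇒ Q>K, reverse
Step 1:
                   J          L          D          M
  Initial        5.3      2.371      6.396    0.06463
  Change      0.1292    -0.1938    -0.1938   -0.06459
  Equil        5.429      2.177      6.202 3.7049e-05
  solve Keq expr → x = -0.06459; check Q = 0.003095
Then remove 0.3879 M of L.
Step 2:
                   J          L          D          M
  Initial      5.429      1.789      6.202 3.7049e-05
  Change  -5.9364e-05 8.9046e-05 8.9046e-05 2.9682e-05
  Equil        5.429      1.789      6.202 6.6731e-05
  solve Keq expr → x = 2.9682e-05; check Q = 0.003095

Q₀ = 8.024; Q > K (proceeds reverse)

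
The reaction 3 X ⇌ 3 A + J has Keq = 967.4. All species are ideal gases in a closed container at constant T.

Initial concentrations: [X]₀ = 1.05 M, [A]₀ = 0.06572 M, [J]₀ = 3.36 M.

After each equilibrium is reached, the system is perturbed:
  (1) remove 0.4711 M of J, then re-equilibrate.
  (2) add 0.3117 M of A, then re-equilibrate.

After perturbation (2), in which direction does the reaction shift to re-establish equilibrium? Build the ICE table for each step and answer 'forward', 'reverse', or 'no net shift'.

Q₀ = 8.2388e-04 vs Keq = 967.4 ⇒ Q<K, forward
Step 1:
                  X         A         J
  Initial      1.05   0.06572      3.36
  Change    -0.8996    0.8996    0.2999
  Equil      0.1504    0.9653      3.66
  solve Keq expr → x = 0.2999; check Q = 967.4
Then remove 0.4711 M of J.
Step 2:
                  X         A         J
  Initial    0.1504    0.9653     3.189
  Change  -0.005852  0.005852  0.001951
  Equil      0.1446    0.9712     3.191
  solve Keq expr → x = 0.001951; check Q = 967.4
Then add 0.3117 M of A.
Step 3:
                  X         A         J
  Initial    0.1446     1.283     3.191
  Change    0.04016  -0.04016  -0.01339
  Equil      0.1847     1.243     3.177
  solve Keq expr → x = -0.01339; check Q = 967.4

Direction: reverse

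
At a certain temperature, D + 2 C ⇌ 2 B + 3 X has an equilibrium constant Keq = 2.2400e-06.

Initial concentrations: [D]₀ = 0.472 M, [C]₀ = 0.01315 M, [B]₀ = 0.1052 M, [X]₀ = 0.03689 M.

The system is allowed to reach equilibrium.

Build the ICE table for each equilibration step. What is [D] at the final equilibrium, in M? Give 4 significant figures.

[D]_eq = 0.4824 M

Q₀ = 0.006807 vs Keq = 2.2400e-06 ⇒ Q>K, reverse
Step 1:
                  D         C         B         X
  init        0.472   0.01315    0.1052   0.03689
  Δ         0.01043   0.02086  -0.02086  -0.03129
  eq         0.4824   0.03401   0.08434  0.005601
  solve Keq expr → x = -0.01043; check Q = 2.2400e-06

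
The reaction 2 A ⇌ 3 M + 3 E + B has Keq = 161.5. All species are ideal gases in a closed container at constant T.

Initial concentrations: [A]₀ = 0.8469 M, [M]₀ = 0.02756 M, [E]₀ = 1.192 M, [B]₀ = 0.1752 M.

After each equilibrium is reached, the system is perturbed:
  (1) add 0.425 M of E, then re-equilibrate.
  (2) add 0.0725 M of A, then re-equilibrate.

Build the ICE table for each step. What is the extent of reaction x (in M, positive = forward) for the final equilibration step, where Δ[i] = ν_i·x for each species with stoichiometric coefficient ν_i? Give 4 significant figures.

Q₀ = 8.6604e-06 vs Keq = 161.5 ⇒ Q<K, forward
Step 1:
                    A           M           E           B
  init         0.8469     0.02756       1.192      0.1752
  Δ           -0.6611      0.9916      0.9916      0.3305
  eq           0.1858       1.019       2.184      0.5057
  solve Keq expr → x = 0.3305; check Q = 161.5
Then add 0.425 M of E.
Step 2:
                    A           M           E           B
  init         0.1858       1.019       2.609      0.5057
  Δ           0.03098    -0.04647    -0.04647    -0.01549
  eq           0.2168      0.9727       2.562      0.4903
  solve Keq expr → x = -0.01549; check Q = 161.5
Then add 0.0725 M of A.
Step 3:
                    A           M           E           B
  init         0.2893      0.9727       2.562      0.4903
  Δ          -0.03936     0.05904     0.05904     0.01968
  eq           0.2499       1.032       2.621      0.5099
  solve Keq expr → x = 0.01968; check Q = 161.5

x = 0.01968 M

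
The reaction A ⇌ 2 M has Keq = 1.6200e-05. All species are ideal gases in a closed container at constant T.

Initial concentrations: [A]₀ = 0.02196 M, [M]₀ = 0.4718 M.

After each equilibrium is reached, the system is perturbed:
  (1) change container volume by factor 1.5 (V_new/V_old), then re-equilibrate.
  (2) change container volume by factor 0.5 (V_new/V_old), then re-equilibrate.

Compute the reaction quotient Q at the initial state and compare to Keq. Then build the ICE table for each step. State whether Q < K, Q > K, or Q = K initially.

Q₀ = 10.14; Q > K (proceeds reverse)

Q₀ = 10.14 vs Keq = 1.6200e-05 ⇒ Q>K, reverse
Step 1:
                  A         M
  I         0.02196    0.4718
  C          0.2349   -0.4698
  E          0.2568   0.00204
  solve Keq expr → x = -0.2349; check Q = 1.6200e-05
Then change container volume by factor 1.5 (V_new/V_old).
Step 2:
                  A         M
  I          0.1712   0.00136
  C       -1.5244e-04 3.0488e-04
  E          0.1711  0.001665
  solve Keq expr → x = 1.5244e-04; check Q = 1.6200e-05
Then change container volume by factor 0.5 (V_new/V_old).
Step 3:
                  A         M
  I          0.3421   0.00333
  C       4.8676e-04 -9.7352e-04
  E          0.3426  0.002356
  solve Keq expr → x = -4.8676e-04; check Q = 1.6200e-05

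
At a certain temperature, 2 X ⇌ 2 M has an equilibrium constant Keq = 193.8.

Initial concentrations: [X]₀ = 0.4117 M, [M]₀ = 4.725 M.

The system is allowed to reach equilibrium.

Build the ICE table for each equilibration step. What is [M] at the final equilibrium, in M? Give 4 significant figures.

[M]_eq = 4.792 M

Q₀ = 131.7 vs Keq = 193.8 ⇒ Q<K, forward
Step 1:
                    X           M
  I            0.4117       4.725
  C          -0.06745     0.06745
  E            0.3443       4.792
  solve Keq expr → x = 0.03372; check Q = 193.8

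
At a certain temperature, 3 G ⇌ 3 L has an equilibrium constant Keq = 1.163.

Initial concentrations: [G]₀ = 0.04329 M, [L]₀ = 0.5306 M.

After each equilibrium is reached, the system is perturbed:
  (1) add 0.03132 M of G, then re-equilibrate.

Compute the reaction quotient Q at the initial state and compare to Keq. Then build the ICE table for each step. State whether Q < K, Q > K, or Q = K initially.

Q₀ = 1841 vs Keq = 1.163 ⇒ Q>K, reverse
Step 1:
                  G         L
  Initial   0.04329    0.5306
  Change     0.2364   -0.2364
  Equil      0.2797    0.2942
  solve Keq expr → x = -0.07881; check Q = 1.163
Then add 0.03132 M of G.
Step 2:
                  G         L
  Initial     0.311    0.2942
  Change   -0.01605   0.01605
  Equil       0.295    0.3102
  solve Keq expr → x = 0.005351; check Q = 1.163

Q₀ = 1841; Q > K (proceeds reverse)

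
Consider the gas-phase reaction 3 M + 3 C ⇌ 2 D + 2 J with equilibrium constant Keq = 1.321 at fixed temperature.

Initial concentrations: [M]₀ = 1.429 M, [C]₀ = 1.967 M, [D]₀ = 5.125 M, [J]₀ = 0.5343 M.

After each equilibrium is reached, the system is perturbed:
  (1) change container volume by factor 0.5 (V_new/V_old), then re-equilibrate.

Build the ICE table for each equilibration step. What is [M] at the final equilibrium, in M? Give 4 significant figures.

Q₀ = 0.3376 vs Keq = 1.321 ⇒ Q<K, forward
Step 1:
                    M           C           D           J
  Initial       1.429       1.967       5.125      0.5343
  Change      -0.2146     -0.2146      0.1431      0.1431
  Equil         1.214       1.752       5.268      0.6774
  solve Keq expr → x = 0.07153; check Q = 1.321
Then change container volume by factor 0.5 (V_new/V_old).
Step 2:
                    M           C           D           J
  Initial       2.429       3.505       10.54       1.355
  Change      -0.4216     -0.4216      0.2811      0.2811
  Equil         2.007       3.083       10.82       1.636
  solve Keq expr → x = 0.1405; check Q = 1.321

[M]_eq = 2.007 M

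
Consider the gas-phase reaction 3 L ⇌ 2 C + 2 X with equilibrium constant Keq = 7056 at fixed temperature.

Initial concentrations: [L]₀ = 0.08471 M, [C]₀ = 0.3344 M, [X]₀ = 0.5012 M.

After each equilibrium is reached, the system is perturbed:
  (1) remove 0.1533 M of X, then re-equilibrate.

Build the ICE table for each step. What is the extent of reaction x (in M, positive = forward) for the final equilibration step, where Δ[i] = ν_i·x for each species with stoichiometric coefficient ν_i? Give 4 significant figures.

Q₀ = 46.21 vs Keq = 7056 ⇒ Q<K, forward
Step 1:
                   L          C          X
  I          0.08471     0.3344     0.5012
  C         -0.06649    0.04433    0.04433
  E          0.01822     0.3787     0.5455
  solve Keq expr → x = 0.02216; check Q = 7056
Then remove 0.1533 M of X.
Step 2:
                   L          C          X
  I          0.01822     0.3787     0.3922
  C         -0.00348    0.00232    0.00232
  E          0.01474      0.381     0.3945
  solve Keq expr → x = 0.00116; check Q = 7056

x = 0.00116 M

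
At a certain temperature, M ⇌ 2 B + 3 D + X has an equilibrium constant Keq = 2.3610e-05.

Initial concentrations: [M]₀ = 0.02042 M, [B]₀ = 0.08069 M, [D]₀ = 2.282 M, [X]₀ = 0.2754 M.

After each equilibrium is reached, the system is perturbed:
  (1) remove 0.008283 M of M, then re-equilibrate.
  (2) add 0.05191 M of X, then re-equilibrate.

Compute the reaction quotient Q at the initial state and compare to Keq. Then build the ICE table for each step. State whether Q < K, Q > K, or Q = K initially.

Q₀ = 1.044 vs Keq = 2.3610e-05 ⇒ Q>K, reverse
Step 1:
                    M           B           D           X
  I           0.02042     0.08069       2.282      0.2754
  C           0.03996    -0.07992     -0.1199    -0.03996
  E           0.06038  7.7397e-04       2.162      0.2354
  solve Keq expr → x = -0.03996; check Q = 2.3610e-05
Then remove 0.008283 M of M.
Step 2:
                    M           B           D           X
  I            0.0521  7.7397e-04       2.162      0.2354
  C        2.7387e-05 -5.4775e-05 -8.2162e-05 -2.7387e-05
  E           0.05212  7.1920e-04       2.162      0.2354
  solve Keq expr → x = -2.7387e-05; check Q = 2.3610e-05
Then add 0.05191 M of X.
Step 3:
                    M           B           D           X
  I           0.05212  7.1920e-04       2.162      0.2873
  C        3.3952e-05 -6.7905e-05 -1.0186e-04 -3.3952e-05
  E           0.05216  6.5129e-04       2.162      0.2873
  solve Keq expr → x = -3.3952e-05; check Q = 2.3610e-05

Q₀ = 1.044; Q > K (proceeds reverse)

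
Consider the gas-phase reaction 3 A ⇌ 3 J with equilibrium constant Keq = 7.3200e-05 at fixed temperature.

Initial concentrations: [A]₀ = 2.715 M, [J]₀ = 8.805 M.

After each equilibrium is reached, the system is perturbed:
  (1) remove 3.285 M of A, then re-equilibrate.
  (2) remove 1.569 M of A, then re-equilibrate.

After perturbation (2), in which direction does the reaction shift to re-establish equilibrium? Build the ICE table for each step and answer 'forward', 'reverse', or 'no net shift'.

Direction: reverse

Q₀ = 34.11 vs Keq = 7.3200e-05 ⇒ Q>K, reverse
Step 1:
                  A         J
  init        2.715     8.805
  Δ           8.342    -8.342
  eq          11.06    0.4625
  solve Keq expr → x = -2.781; check Q = 7.3200e-05
Then remove 3.285 M of A.
Step 2:
                  A         J
  init        7.772    0.4625
  Δ          0.1319   -0.1319
  eq          7.904    0.3307
  solve Keq expr → x = -0.04397; check Q = 7.3200e-05
Then remove 1.569 M of A.
Step 3:
                  A         J
  init        6.335    0.3307
  Δ           0.063    -0.063
  eq          6.398    0.2677
  solve Keq expr → x = -0.021; check Q = 7.3200e-05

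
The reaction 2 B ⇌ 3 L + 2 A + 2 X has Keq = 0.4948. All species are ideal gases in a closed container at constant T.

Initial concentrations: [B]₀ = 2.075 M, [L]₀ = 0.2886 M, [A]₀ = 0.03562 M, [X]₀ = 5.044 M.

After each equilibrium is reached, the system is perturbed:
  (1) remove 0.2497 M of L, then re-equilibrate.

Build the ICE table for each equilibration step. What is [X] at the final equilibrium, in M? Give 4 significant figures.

[X]_eq = 5.44 M

Q₀ = 1.8021e-04 vs Keq = 0.4948 ⇒ Q<K, forward
Step 1:
                   B          L          A          X
  Initial      2.075     0.2886    0.03562      5.044
  Change     -0.3138     0.4707     0.3138     0.3138
  Equil        1.761     0.7593     0.3494      5.358
  solve Keq expr → x = 0.1569; check Q = 0.4948
Then remove 0.2497 M of L.
Step 2:
                   B          L          A          X
  Initial      1.761     0.5096     0.3494      5.358
  Change    -0.08202      0.123    0.08202    0.08202
  Equil        1.679     0.6327     0.4315       5.44
  solve Keq expr → x = 0.04101; check Q = 0.4948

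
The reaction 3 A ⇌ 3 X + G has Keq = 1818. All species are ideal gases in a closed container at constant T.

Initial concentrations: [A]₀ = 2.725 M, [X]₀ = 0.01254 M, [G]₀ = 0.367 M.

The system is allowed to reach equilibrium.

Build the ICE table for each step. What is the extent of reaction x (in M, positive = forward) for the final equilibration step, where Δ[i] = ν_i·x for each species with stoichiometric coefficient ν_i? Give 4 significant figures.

Q₀ = 3.5765e-08 vs Keq = 1818 ⇒ Q<K, forward
Step 1:
                    A           X           G
  I             2.725     0.01254       0.367
  C            -2.506       2.506      0.8352
  E            0.2194       2.518       1.202
  solve Keq expr → x = 0.8352; check Q = 1818

x = 0.8352 M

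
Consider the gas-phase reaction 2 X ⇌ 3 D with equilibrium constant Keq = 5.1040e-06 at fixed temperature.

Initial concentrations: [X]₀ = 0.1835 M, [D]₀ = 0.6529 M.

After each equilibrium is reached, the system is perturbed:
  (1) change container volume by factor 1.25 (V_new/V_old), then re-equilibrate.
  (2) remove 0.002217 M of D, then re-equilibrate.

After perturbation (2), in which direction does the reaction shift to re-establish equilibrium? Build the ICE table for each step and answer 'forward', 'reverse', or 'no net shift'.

Q₀ = 8.265 vs Keq = 5.1040e-06 ⇒ Q>K, reverse
Step 1:
                   X          D
  Initial     0.1835     0.6529
  Change       0.427    -0.6405
  Equil       0.6105    0.01239
  solve Keq expr → x = -0.2135; check Q = 5.1040e-06
Then change container volume by factor 1.25 (V_new/V_old).
Step 2:
                   X          D
  Initial     0.4884   0.009913
  Change  -5.0537e-04 7.5806e-04
  Equil       0.4879    0.01067
  solve Keq expr → x = 2.5269e-04; check Q = 5.1040e-06
Then remove 0.002217 M of D.
Step 3:
                   X          D
  Initial     0.4879   0.008454
  Change   -0.001464   0.002196
  Equil       0.4864    0.01065
  solve Keq expr → x = 7.3188e-04; check Q = 5.1040e-06

Direction: forward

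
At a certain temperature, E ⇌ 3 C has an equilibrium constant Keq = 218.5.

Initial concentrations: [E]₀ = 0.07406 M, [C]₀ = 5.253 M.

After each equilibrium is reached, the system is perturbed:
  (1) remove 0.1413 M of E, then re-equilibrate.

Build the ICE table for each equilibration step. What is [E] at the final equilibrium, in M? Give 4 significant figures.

[E]_eq = 0.3161 M

Q₀ = 1957 vs Keq = 218.5 ⇒ Q>K, reverse
Step 1:
                  E         C
  init      0.07406     5.253
  Δ          0.3019   -0.9058
  eq          0.376     4.347
  solve Keq expr → x = -0.3019; check Q = 218.5
Then remove 0.1413 M of E.
Step 2:
                  E         C
  init       0.2347     4.347
  Δ         0.08142   -0.2443
  eq         0.3161     4.103
  solve Keq expr → x = -0.08142; check Q = 218.5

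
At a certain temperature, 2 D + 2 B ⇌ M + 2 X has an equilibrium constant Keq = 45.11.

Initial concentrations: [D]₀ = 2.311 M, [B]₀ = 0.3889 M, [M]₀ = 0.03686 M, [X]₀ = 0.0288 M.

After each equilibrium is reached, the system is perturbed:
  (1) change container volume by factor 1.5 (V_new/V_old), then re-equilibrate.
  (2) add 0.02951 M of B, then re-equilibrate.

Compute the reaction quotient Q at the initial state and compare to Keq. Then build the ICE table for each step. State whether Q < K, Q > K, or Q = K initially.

Q₀ = 3.7850e-05; Q < K (proceeds forward)

Q₀ = 3.7850e-05 vs Keq = 45.11 ⇒ Q<K, forward
Step 1:
                    D           B           M           X
  Initial       2.311      0.3889     0.03686      0.0288
  Change      -0.3742     -0.3742      0.1871      0.3742
  Equil         1.937     0.01466       0.224       0.403
  solve Keq expr → x = 0.1871; check Q = 45.11
Then change container volume by factor 1.5 (V_new/V_old).
Step 2:
                    D           B           M           X
  Initial       1.291    0.009776      0.1493      0.2687
  Change     0.002046    0.002046   -0.001023   -0.002046
  Equil         1.293     0.01182      0.1483      0.2666
  solve Keq expr → x = -0.001023; check Q = 45.11
Then add 0.02951 M of B.
Step 3:
                    D           B           M           X
  Initial       1.293     0.04133      0.1483      0.2666
  Change     -0.02741    -0.02741     0.01371     0.02741
  Equil         1.266     0.01392       0.162      0.2941
  solve Keq expr → x = 0.01371; check Q = 45.11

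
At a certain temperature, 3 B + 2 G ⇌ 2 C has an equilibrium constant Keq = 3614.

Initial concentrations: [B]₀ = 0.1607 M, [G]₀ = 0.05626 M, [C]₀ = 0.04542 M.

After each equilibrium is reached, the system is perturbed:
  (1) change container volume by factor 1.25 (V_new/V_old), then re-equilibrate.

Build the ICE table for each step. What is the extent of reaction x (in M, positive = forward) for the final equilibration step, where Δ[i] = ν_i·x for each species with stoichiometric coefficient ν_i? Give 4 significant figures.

x = -0.002089 M

Q₀ = 157.1 vs Keq = 3614 ⇒ Q<K, forward
Step 1:
                    B           G           C
  I            0.1607     0.05626     0.04542
  C          -0.04077    -0.02718     0.02718
  E            0.1199     0.02908      0.0726
  solve Keq expr → x = 0.01359; check Q = 3614
Then change container volume by factor 1.25 (V_new/V_old).
Step 2:
                    B           G           C
  I           0.09594     0.02326     0.05808
  C          0.006266    0.004178   -0.004178
  E            0.1022     0.02744      0.0539
  solve Keq expr → x = -0.002089; check Q = 3614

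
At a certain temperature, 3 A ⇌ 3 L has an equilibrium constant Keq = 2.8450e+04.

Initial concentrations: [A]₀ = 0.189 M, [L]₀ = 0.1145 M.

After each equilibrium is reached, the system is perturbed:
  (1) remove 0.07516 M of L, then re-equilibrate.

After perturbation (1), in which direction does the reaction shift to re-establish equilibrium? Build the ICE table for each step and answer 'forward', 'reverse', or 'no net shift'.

Direction: forward

Q₀ = 0.2223 vs Keq = 2.8450e+04 ⇒ Q<K, forward
Step 1:
                  A         L
  init        0.189    0.1145
  Δ         -0.1794    0.1794
  eq       0.009626    0.2939
  solve Keq expr → x = 0.05979; check Q = 2.8450e+04
Then remove 0.07516 M of L.
Step 2:
                  A         L
  init     0.009626    0.2187
  Δ       -0.002384  0.002384
  eq       0.007243    0.2211
  solve Keq expr → x = 7.9465e-04; check Q = 2.8450e+04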